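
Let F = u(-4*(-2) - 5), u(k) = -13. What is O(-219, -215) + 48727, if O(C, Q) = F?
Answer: 48714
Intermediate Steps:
F = -13
O(C, Q) = -13
O(-219, -215) + 48727 = -13 + 48727 = 48714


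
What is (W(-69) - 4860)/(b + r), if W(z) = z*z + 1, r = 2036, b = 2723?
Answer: -98/4759 ≈ -0.020593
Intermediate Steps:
W(z) = 1 + z**2 (W(z) = z**2 + 1 = 1 + z**2)
(W(-69) - 4860)/(b + r) = ((1 + (-69)**2) - 4860)/(2723 + 2036) = ((1 + 4761) - 4860)/4759 = (4762 - 4860)*(1/4759) = -98*1/4759 = -98/4759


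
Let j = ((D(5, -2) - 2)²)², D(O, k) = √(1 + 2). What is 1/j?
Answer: (2 - √3)⁻⁴ ≈ 193.99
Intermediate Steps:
D(O, k) = √3
j = (-2 + √3)⁴ (j = ((√3 - 2)²)² = ((-2 + √3)²)² = (-2 + √3)⁴ ≈ 0.0051548)
1/j = 1/((2 - √3)⁴) = (2 - √3)⁻⁴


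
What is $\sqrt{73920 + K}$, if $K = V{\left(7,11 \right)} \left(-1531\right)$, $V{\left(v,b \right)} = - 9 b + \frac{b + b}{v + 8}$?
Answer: $\frac{\sqrt{50229795}}{15} \approx 472.49$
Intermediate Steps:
$V{\left(v,b \right)} = - 9 b + \frac{2 b}{8 + v}$
$K = \frac{2239853}{15}$ ($K = \left(-1\right) 11 \frac{1}{8 + 7} \left(70 + 9 \cdot 7\right) \left(-1531\right) = \left(-1\right) 11 \cdot \frac{1}{15} \left(70 + 63\right) \left(-1531\right) = \left(-1\right) 11 \cdot \frac{1}{15} \cdot 133 \left(-1531\right) = \left(- \frac{1463}{15}\right) \left(-1531\right) = \frac{2239853}{15} \approx 1.4932 \cdot 10^{5}$)
$\sqrt{73920 + K} = \sqrt{73920 + \frac{2239853}{15}} = \sqrt{\frac{3348653}{15}} = \frac{\sqrt{50229795}}{15}$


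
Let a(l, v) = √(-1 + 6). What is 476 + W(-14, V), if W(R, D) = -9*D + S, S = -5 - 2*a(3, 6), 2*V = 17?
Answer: 789/2 - 2*√5 ≈ 390.03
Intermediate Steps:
V = 17/2 (V = (½)*17 = 17/2 ≈ 8.5000)
a(l, v) = √5
S = -5 - 2*√5 ≈ -9.4721
W(R, D) = -5 - 9*D - 2*√5 (W(R, D) = -9*D + (-5 - 2*√5) = -5 - 9*D - 2*√5)
476 + W(-14, V) = 476 + (-5 - 9*17/2 - 2*√5) = 476 + (-5 - 153/2 - 2*√5) = 476 + (-163/2 - 2*√5) = 789/2 - 2*√5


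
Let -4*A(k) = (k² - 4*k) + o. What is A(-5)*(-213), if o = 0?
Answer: 9585/4 ≈ 2396.3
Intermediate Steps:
A(k) = k - k²/4 (A(k) = -((k² - 4*k) + 0)/4 = -(k² - 4*k)/4 = k - k²/4)
A(-5)*(-213) = ((¼)*(-5)*(4 - 1*(-5)))*(-213) = ((¼)*(-5)*(4 + 5))*(-213) = ((¼)*(-5)*9)*(-213) = -45/4*(-213) = 9585/4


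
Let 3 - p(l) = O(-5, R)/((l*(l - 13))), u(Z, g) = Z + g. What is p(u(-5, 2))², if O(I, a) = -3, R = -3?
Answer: 2401/256 ≈ 9.3789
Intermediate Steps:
p(l) = 3 + 3/(l*(-13 + l)) (p(l) = 3 - (-3)/(l*(l - 13)) = 3 - (-3)/(l*(-13 + l)) = 3 + 3/(l*(-13 + l)))
p(u(-5, 2))² = (3*(1 + (-5 + 2)² - 13*(-5 + 2))/((-5 + 2)*(-13 + (-5 + 2))))² = (3*(1 + (-3)² - 13*(-3))/(-3*(-13 - 3)))² = (3*(-⅓)*(1 + 9 + 39)/(-16))² = (3*(-⅓)*(-1/16)*49)² = (49/16)² = 2401/256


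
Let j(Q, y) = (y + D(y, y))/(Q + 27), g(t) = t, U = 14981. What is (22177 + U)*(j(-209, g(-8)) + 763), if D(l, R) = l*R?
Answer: 368421570/13 ≈ 2.8340e+7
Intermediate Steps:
D(l, R) = R*l
j(Q, y) = (y + y²)/(27 + Q) (j(Q, y) = (y + y*y)/(Q + 27) = (y + y²)/(27 + Q))
(22177 + U)*(j(-209, g(-8)) + 763) = (22177 + 14981)*(-8*(1 - 8)/(27 - 209) + 763) = 37158*(-8*(-7)/(-182) + 763) = 37158*(-8*(-1/182)*(-7) + 763) = 37158*(-4/13 + 763) = 37158*(9915/13) = 368421570/13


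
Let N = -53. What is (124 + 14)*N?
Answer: -7314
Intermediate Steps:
(124 + 14)*N = (124 + 14)*(-53) = 138*(-53) = -7314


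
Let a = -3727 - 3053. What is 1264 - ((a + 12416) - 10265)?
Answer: 5893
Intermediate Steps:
a = -6780
1264 - ((a + 12416) - 10265) = 1264 - ((-6780 + 12416) - 10265) = 1264 - (5636 - 10265) = 1264 - 1*(-4629) = 1264 + 4629 = 5893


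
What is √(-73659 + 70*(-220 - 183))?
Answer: I*√101869 ≈ 319.17*I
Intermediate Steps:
√(-73659 + 70*(-220 - 183)) = √(-73659 + 70*(-403)) = √(-73659 - 28210) = √(-101869) = I*√101869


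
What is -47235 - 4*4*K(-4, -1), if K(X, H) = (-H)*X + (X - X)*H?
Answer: -47171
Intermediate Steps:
K(X, H) = -H*X (K(X, H) = -H*X + 0*H = -H*X + 0 = -H*X)
-47235 - 4*4*K(-4, -1) = -47235 - 4*4*(-1*(-1)*(-4)) = -47235 - 16*(-4) = -47235 - 1*(-64) = -47235 + 64 = -47171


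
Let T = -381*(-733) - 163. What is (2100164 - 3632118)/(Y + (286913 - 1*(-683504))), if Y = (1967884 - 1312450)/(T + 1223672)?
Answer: -575548224007/364581463882 ≈ -1.5787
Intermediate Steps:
T = 279110 (T = 279273 - 163 = 279110)
Y = 327717/751391 (Y = (1967884 - 1312450)/(279110 + 1223672) = 655434/1502782 = 655434*(1/1502782) = 327717/751391 ≈ 0.43615)
(2100164 - 3632118)/(Y + (286913 - 1*(-683504))) = (2100164 - 3632118)/(327717/751391 + (286913 - 1*(-683504))) = -1531954/(327717/751391 + (286913 + 683504)) = -1531954/(327717/751391 + 970417) = -1531954/729162927764/751391 = -1531954*751391/729162927764 = -575548224007/364581463882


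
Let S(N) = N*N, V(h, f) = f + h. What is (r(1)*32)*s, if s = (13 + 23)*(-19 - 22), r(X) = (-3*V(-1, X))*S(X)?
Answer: 0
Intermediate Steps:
S(N) = N**2
r(X) = X**2*(3 - 3*X) (r(X) = (-3*(X - 1))*X**2 = (-3*(-1 + X))*X**2 = (3 - 3*X)*X**2 = X**2*(3 - 3*X))
s = -1476 (s = 36*(-41) = -1476)
(r(1)*32)*s = ((3*1**2*(1 - 1*1))*32)*(-1476) = ((3*1*(1 - 1))*32)*(-1476) = ((3*1*0)*32)*(-1476) = (0*32)*(-1476) = 0*(-1476) = 0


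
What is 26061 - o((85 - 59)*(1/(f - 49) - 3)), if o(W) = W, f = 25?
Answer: 313681/12 ≈ 26140.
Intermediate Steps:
26061 - o((85 - 59)*(1/(f - 49) - 3)) = 26061 - (85 - 59)*(1/(25 - 49) - 3) = 26061 - 26*(1/(-24) - 3) = 26061 - 26*(-1/24 - 3) = 26061 - 26*(-73)/24 = 26061 - 1*(-949/12) = 26061 + 949/12 = 313681/12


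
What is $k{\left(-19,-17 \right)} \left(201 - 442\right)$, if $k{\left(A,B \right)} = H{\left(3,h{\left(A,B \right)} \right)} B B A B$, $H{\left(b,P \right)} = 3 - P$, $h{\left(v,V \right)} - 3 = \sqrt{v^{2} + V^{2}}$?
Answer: $112483135 \sqrt{26} \approx 5.7355 \cdot 10^{8}$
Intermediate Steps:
$h{\left(v,V \right)} = 3 + \sqrt{V^{2} + v^{2}}$ ($h{\left(v,V \right)} = 3 + \sqrt{v^{2} + V^{2}} = 3 + \sqrt{V^{2} + v^{2}}$)
$k{\left(A,B \right)} = - A B^{3} \sqrt{A^{2} + B^{2}}$ ($k{\left(A,B \right)} = \left(3 - \left(3 + \sqrt{B^{2} + A^{2}}\right)\right) B B A B = \left(3 - \left(3 + \sqrt{A^{2} + B^{2}}\right)\right) B A B B = \left(3 - \left(3 + \sqrt{A^{2} + B^{2}}\right)\right) B A B^{2} = - \sqrt{A^{2} + B^{2}} B A B^{2} = - B \sqrt{A^{2} + B^{2}} A B^{2} = - A B^{3} \sqrt{A^{2} + B^{2}}$)
$k{\left(-19,-17 \right)} \left(201 - 442\right) = \left(-1\right) \left(-19\right) \left(-17\right)^{3} \sqrt{\left(-19\right)^{2} + \left(-17\right)^{2}} \left(201 - 442\right) = \left(-1\right) \left(-19\right) \left(-4913\right) \sqrt{361 + 289} \left(-241\right) = \left(-1\right) \left(-19\right) \left(-4913\right) \sqrt{650} \left(-241\right) = \left(-1\right) \left(-19\right) \left(-4913\right) 5 \sqrt{26} \left(-241\right) = - 466735 \sqrt{26} \left(-241\right) = 112483135 \sqrt{26}$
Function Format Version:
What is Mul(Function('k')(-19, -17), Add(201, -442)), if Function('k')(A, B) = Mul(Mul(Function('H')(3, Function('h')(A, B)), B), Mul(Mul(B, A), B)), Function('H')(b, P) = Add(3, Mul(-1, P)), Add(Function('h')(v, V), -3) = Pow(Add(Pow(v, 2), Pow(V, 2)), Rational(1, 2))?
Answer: Mul(112483135, Pow(26, Rational(1, 2))) ≈ 5.7355e+8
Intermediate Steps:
Function('h')(v, V) = Add(3, Pow(Add(Pow(V, 2), Pow(v, 2)), Rational(1, 2))) (Function('h')(v, V) = Add(3, Pow(Add(Pow(v, 2), Pow(V, 2)), Rational(1, 2))) = Add(3, Pow(Add(Pow(V, 2), Pow(v, 2)), Rational(1, 2))))
Function('k')(A, B) = Mul(-1, A, Pow(B, 3), Pow(Add(Pow(A, 2), Pow(B, 2)), Rational(1, 2))) (Function('k')(A, B) = Mul(Mul(Add(3, Mul(-1, Add(3, Pow(Add(Pow(B, 2), Pow(A, 2)), Rational(1, 2))))), B), Mul(Mul(B, A), B)) = Mul(Mul(Add(3, Mul(-1, Add(3, Pow(Add(Pow(A, 2), Pow(B, 2)), Rational(1, 2))))), B), Mul(Mul(A, B), B)) = Mul(Mul(Add(3, Add(-3, Mul(-1, Pow(Add(Pow(A, 2), Pow(B, 2)), Rational(1, 2))))), B), Mul(A, Pow(B, 2))) = Mul(Mul(Mul(-1, Pow(Add(Pow(A, 2), Pow(B, 2)), Rational(1, 2))), B), Mul(A, Pow(B, 2))) = Mul(Mul(-1, B, Pow(Add(Pow(A, 2), Pow(B, 2)), Rational(1, 2))), Mul(A, Pow(B, 2))) = Mul(-1, A, Pow(B, 3), Pow(Add(Pow(A, 2), Pow(B, 2)), Rational(1, 2))))
Mul(Function('k')(-19, -17), Add(201, -442)) = Mul(Mul(-1, -19, Pow(-17, 3), Pow(Add(Pow(-19, 2), Pow(-17, 2)), Rational(1, 2))), Add(201, -442)) = Mul(Mul(-1, -19, -4913, Pow(Add(361, 289), Rational(1, 2))), -241) = Mul(Mul(-1, -19, -4913, Pow(650, Rational(1, 2))), -241) = Mul(Mul(-1, -19, -4913, Mul(5, Pow(26, Rational(1, 2)))), -241) = Mul(Mul(-466735, Pow(26, Rational(1, 2))), -241) = Mul(112483135, Pow(26, Rational(1, 2)))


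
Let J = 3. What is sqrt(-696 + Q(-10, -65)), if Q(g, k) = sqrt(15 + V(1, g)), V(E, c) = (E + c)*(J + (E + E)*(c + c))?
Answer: sqrt(-696 + 2*sqrt(87)) ≈ 26.026*I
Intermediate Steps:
V(E, c) = (3 + 4*E*c)*(E + c) (V(E, c) = (E + c)*(3 + (E + E)*(c + c)) = (E + c)*(3 + (2*E)*(2*c)) = (E + c)*(3 + 4*E*c) = (3 + 4*E*c)*(E + c))
Q(g, k) = sqrt(18 + 4*g**2 + 7*g) (Q(g, k) = sqrt(15 + (3*1 + 3*g + 4*1*g**2 + 4*g*1**2)) = sqrt(15 + (3 + 3*g + 4*g**2 + 4*g*1)) = sqrt(15 + (3 + 3*g + 4*g**2 + 4*g)) = sqrt(15 + (3 + 4*g**2 + 7*g)) = sqrt(18 + 4*g**2 + 7*g))
sqrt(-696 + Q(-10, -65)) = sqrt(-696 + sqrt(18 + 4*(-10)**2 + 7*(-10))) = sqrt(-696 + sqrt(18 + 4*100 - 70)) = sqrt(-696 + sqrt(18 + 400 - 70)) = sqrt(-696 + sqrt(348)) = sqrt(-696 + 2*sqrt(87))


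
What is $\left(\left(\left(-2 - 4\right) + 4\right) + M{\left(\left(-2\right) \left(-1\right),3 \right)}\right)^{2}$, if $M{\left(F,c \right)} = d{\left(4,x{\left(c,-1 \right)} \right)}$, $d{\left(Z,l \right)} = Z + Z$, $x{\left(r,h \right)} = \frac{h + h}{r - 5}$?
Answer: $36$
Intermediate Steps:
$x{\left(r,h \right)} = \frac{2 h}{-5 + r}$
$d{\left(Z,l \right)} = 2 Z$
$M{\left(F,c \right)} = 8$ ($M{\left(F,c \right)} = 2 \cdot 4 = 8$)
$\left(\left(\left(-2 - 4\right) + 4\right) + M{\left(\left(-2\right) \left(-1\right),3 \right)}\right)^{2} = \left(\left(\left(-2 - 4\right) + 4\right) + 8\right)^{2} = \left(\left(-6 + 4\right) + 8\right)^{2} = \left(-2 + 8\right)^{2} = 6^{2} = 36$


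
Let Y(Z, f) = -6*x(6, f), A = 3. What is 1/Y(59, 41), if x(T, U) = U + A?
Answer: -1/264 ≈ -0.0037879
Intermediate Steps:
x(T, U) = 3 + U (x(T, U) = U + 3 = 3 + U)
Y(Z, f) = -18 - 6*f (Y(Z, f) = -6*(3 + f) = -18 - 6*f)
1/Y(59, 41) = 1/(-18 - 6*41) = 1/(-18 - 246) = 1/(-264) = -1/264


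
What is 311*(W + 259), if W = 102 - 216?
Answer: 45095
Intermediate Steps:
W = -114
311*(W + 259) = 311*(-114 + 259) = 311*145 = 45095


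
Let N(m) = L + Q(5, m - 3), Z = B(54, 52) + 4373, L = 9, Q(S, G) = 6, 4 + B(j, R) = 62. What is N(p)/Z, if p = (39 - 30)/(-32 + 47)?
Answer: 5/1477 ≈ 0.0033852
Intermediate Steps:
B(j, R) = 58 (B(j, R) = -4 + 62 = 58)
Z = 4431 (Z = 58 + 4373 = 4431)
p = ⅗ (p = 9/15 = 9*(1/15) = ⅗ ≈ 0.60000)
N(m) = 15 (N(m) = 9 + 6 = 15)
N(p)/Z = 15/4431 = 15*(1/4431) = 5/1477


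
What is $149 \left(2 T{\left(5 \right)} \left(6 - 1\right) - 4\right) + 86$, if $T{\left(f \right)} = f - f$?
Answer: $-510$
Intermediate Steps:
$T{\left(f \right)} = 0$
$149 \left(2 T{\left(5 \right)} \left(6 - 1\right) - 4\right) + 86 = 149 \left(2 \cdot 0 \left(6 - 1\right) - 4\right) + 86 = 149 \left(2 \cdot 0 \cdot 5 - 4\right) + 86 = 149 \left(2 \cdot 0 - 4\right) + 86 = 149 \left(0 - 4\right) + 86 = 149 \left(-4\right) + 86 = -596 + 86 = -510$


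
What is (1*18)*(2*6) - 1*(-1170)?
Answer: 1386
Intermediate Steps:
(1*18)*(2*6) - 1*(-1170) = 18*12 + 1170 = 216 + 1170 = 1386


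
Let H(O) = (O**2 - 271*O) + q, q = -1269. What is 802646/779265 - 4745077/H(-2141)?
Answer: 49582977917/447023029455 ≈ 0.11092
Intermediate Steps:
H(O) = -1269 + O**2 - 271*O (H(O) = (O**2 - 271*O) - 1269 = -1269 + O**2 - 271*O)
802646/779265 - 4745077/H(-2141) = 802646/779265 - 4745077/(-1269 + (-2141)**2 - 271*(-2141)) = 802646*(1/779265) - 4745077/(-1269 + 4583881 + 580211) = 802646/779265 - 4745077/5162823 = 49582977917/447023029455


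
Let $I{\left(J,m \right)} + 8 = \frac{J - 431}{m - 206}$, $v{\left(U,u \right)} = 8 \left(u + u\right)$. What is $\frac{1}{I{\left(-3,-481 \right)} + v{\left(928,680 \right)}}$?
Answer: $\frac{687}{7469498} \approx 9.1974 \cdot 10^{-5}$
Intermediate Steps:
$v{\left(U,u \right)} = 16 u$ ($v{\left(U,u \right)} = 8 \cdot 2 u = 16 u$)
$I{\left(J,m \right)} = -8 + \frac{-431 + J}{-206 + m}$ ($I{\left(J,m \right)} = -8 + \frac{J - 431}{m - 206} = -8 + \frac{-431 + J}{-206 + m}$)
$\frac{1}{I{\left(-3,-481 \right)} + v{\left(928,680 \right)}} = \frac{1}{\frac{1217 - 3 - -3848}{-206 - 481} + 16 \cdot 680} = \frac{1}{\frac{1217 - 3 + 3848}{-687} + 10880} = \frac{1}{\left(- \frac{1}{687}\right) 5062 + 10880} = \frac{1}{- \frac{5062}{687} + 10880} = \frac{1}{\frac{7469498}{687}} = \frac{687}{7469498}$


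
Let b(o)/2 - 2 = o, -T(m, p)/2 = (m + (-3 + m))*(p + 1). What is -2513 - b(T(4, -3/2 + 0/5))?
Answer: -2527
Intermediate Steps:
T(m, p) = -2*(1 + p)*(-3 + 2*m) (T(m, p) = -2*(m + (-3 + m))*(p + 1) = -2*(-3 + 2*m)*(1 + p) = -2*(1 + p)*(-3 + 2*m))
b(o) = 4 + 2*o
-2513 - b(T(4, -3/2 + 0/5)) = -2513 - (4 + 2*(6 - 4*4 + 6*(-3/2 + 0/5) - 4*4*(-3/2 + 0/5))) = -2513 - (4 + 2*(6 - 16 + 6*(-3*½ + 0*(⅕)) - 4*4*(-3*½ + 0*(⅕)))) = -2513 - (4 + 2*(6 - 16 + 6*(-3/2 + 0) - 4*4*(-3/2 + 0))) = -2513 - (4 + 2*(6 - 16 + 6*(-3/2) - 4*4*(-3/2))) = -2513 - (4 + 2*(6 - 16 - 9 + 24)) = -2513 - (4 + 2*5) = -2513 - (4 + 10) = -2513 - 1*14 = -2513 - 14 = -2527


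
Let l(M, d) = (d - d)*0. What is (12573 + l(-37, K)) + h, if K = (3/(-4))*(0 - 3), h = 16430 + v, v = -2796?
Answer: 26207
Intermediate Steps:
h = 13634 (h = 16430 - 2796 = 13634)
K = 9/4 (K = (3*(-¼))*(-3) = -¾*(-3) = 9/4 ≈ 2.2500)
l(M, d) = 0 (l(M, d) = 0*0 = 0)
(12573 + l(-37, K)) + h = (12573 + 0) + 13634 = 12573 + 13634 = 26207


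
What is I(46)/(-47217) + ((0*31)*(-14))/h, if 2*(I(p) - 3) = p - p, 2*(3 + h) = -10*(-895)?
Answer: -1/15739 ≈ -6.3536e-5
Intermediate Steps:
h = 4472 (h = -3 + (-10*(-895))/2 = -3 + (1/2)*8950 = -3 + 4475 = 4472)
I(p) = 3 (I(p) = 3 + (p - p)/2 = 3 + (1/2)*0 = 3 + 0 = 3)
I(46)/(-47217) + ((0*31)*(-14))/h = 3/(-47217) + ((0*31)*(-14))/4472 = 3*(-1/47217) + (0*(-14))*(1/4472) = -1/15739 + 0*(1/4472) = -1/15739 + 0 = -1/15739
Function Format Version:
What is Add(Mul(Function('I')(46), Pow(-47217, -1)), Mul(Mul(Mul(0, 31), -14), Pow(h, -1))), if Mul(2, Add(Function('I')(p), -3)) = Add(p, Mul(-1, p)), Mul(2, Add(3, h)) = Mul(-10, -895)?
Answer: Rational(-1, 15739) ≈ -6.3536e-5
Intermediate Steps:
h = 4472 (h = Add(-3, Mul(Rational(1, 2), Mul(-10, -895))) = Add(-3, Mul(Rational(1, 2), 8950)) = Add(-3, 4475) = 4472)
Function('I')(p) = 3 (Function('I')(p) = Add(3, Mul(Rational(1, 2), Add(p, Mul(-1, p)))) = Add(3, Mul(Rational(1, 2), 0)) = Add(3, 0) = 3)
Add(Mul(Function('I')(46), Pow(-47217, -1)), Mul(Mul(Mul(0, 31), -14), Pow(h, -1))) = Add(Mul(3, Pow(-47217, -1)), Mul(Mul(Mul(0, 31), -14), Pow(4472, -1))) = Add(Mul(3, Rational(-1, 47217)), Mul(Mul(0, -14), Rational(1, 4472))) = Add(Rational(-1, 15739), Mul(0, Rational(1, 4472))) = Add(Rational(-1, 15739), 0) = Rational(-1, 15739)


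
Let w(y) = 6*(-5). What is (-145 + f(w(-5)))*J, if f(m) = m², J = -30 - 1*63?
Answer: -70215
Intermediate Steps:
w(y) = -30
J = -93 (J = -30 - 63 = -93)
(-145 + f(w(-5)))*J = (-145 + (-30)²)*(-93) = (-145 + 900)*(-93) = 755*(-93) = -70215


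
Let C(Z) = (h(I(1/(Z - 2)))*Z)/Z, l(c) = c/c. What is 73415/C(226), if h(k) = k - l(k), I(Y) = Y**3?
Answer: -825142312960/11239423 ≈ -73415.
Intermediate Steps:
l(c) = 1
h(k) = -1 + k (h(k) = k - 1*1 = k - 1 = -1 + k)
C(Z) = -1 + (-2 + Z)**(-3) (C(Z) = ((-1 + (1/(Z - 2))**3)*Z)/Z = ((-1 + (1/(-2 + Z))**3)*Z)/Z = ((-1 + (-2 + Z)**(-3))*Z)/Z = (Z*(-1 + (-2 + Z)**(-3)))/Z = -1 + (-2 + Z)**(-3))
73415/C(226) = 73415/(-1 + (-2 + 226)**(-3)) = 73415/(-1 + 224**(-3)) = 73415/(-1 + 1/11239424) = 73415/(-11239423/11239424) = 73415*(-11239424/11239423) = -825142312960/11239423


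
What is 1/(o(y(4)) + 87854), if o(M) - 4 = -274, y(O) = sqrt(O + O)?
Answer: 1/87584 ≈ 1.1418e-5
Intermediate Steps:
y(O) = sqrt(2)*sqrt(O) (y(O) = sqrt(2*O) = sqrt(2)*sqrt(O))
o(M) = -270 (o(M) = 4 - 274 = -270)
1/(o(y(4)) + 87854) = 1/(-270 + 87854) = 1/87584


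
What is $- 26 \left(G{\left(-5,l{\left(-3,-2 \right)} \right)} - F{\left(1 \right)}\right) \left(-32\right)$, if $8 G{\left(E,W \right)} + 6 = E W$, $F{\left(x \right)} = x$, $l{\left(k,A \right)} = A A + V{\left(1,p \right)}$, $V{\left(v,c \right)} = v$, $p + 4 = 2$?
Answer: $-4056$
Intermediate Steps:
$p = -2$ ($p = -4 + 2 = -2$)
$l{\left(k,A \right)} = 1 + A^{2}$ ($l{\left(k,A \right)} = A A + 1 = A^{2} + 1 = 1 + A^{2}$)
$G{\left(E,W \right)} = - \frac{3}{4} + \frac{E W}{8}$
$- 26 \left(G{\left(-5,l{\left(-3,-2 \right)} \right)} - F{\left(1 \right)}\right) \left(-32\right) = - 26 \left(\left(- \frac{3}{4} + \frac{1}{8} \left(-5\right) \left(1 + \left(-2\right)^{2}\right)\right) - 1\right) \left(-32\right) = - 26 \left(\left(- \frac{3}{4} + \frac{1}{8} \left(-5\right) \left(1 + 4\right)\right) - 1\right) \left(-32\right) = - 26 \left(\left(- \frac{3}{4} + \frac{1}{8} \left(-5\right) 5\right) - 1\right) \left(-32\right) = - 26 \left(\left(- \frac{3}{4} - \frac{25}{8}\right) - 1\right) \left(-32\right) = - 26 \left(- \frac{31}{8} - 1\right) \left(-32\right) = \left(-26\right) \left(- \frac{39}{8}\right) \left(-32\right) = \frac{507}{4} \left(-32\right) = -4056$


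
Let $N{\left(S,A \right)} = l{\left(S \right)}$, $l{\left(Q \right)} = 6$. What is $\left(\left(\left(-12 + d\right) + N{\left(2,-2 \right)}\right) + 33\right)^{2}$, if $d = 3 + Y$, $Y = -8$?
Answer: $484$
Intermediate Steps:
$N{\left(S,A \right)} = 6$
$d = -5$ ($d = 3 - 8 = -5$)
$\left(\left(\left(-12 + d\right) + N{\left(2,-2 \right)}\right) + 33\right)^{2} = \left(\left(\left(-12 - 5\right) + 6\right) + 33\right)^{2} = \left(\left(-17 + 6\right) + 33\right)^{2} = \left(-11 + 33\right)^{2} = 22^{2} = 484$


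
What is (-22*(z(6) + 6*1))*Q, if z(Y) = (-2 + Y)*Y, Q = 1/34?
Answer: -330/17 ≈ -19.412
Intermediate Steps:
Q = 1/34 ≈ 0.029412
z(Y) = Y*(-2 + Y)
(-22*(z(6) + 6*1))*Q = -22*(6*(-2 + 6) + 6*1)*(1/34) = -22*(6*4 + 6)*(1/34) = -22*(24 + 6)*(1/34) = -22*30*(1/34) = -660*1/34 = -330/17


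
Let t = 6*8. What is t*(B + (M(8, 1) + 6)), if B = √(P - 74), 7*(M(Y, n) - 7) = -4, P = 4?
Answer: 4176/7 + 48*I*√70 ≈ 596.57 + 401.6*I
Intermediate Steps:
t = 48
M(Y, n) = 45/7 (M(Y, n) = 7 + (⅐)*(-4) = 7 - 4/7 = 45/7)
B = I*√70 (B = √(4 - 74) = √(-70) = I*√70 ≈ 8.3666*I)
t*(B + (M(8, 1) + 6)) = 48*(I*√70 + (45/7 + 6)) = 48*(I*√70 + 87/7) = 48*(87/7 + I*√70) = 4176/7 + 48*I*√70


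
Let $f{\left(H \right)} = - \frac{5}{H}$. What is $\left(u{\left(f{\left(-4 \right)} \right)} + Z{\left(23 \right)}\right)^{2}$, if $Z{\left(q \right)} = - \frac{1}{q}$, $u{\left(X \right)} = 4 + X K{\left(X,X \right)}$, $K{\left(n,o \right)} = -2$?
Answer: $\frac{4489}{2116} \approx 2.1215$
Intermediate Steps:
$u{\left(X \right)} = 4 - 2 X$ ($u{\left(X \right)} = 4 + X \left(-2\right) = 4 - 2 X$)
$\left(u{\left(f{\left(-4 \right)} \right)} + Z{\left(23 \right)}\right)^{2} = \left(\left(4 - 2 \left(- \frac{5}{-4}\right)\right) - \frac{1}{23}\right)^{2} = \left(\left(4 - 2 \left(\left(-5\right) \left(- \frac{1}{4}\right)\right)\right) - \frac{1}{23}\right)^{2} = \left(\left(4 - \frac{5}{2}\right) - \frac{1}{23}\right)^{2} = \left(\frac{3}{2} - \frac{1}{23}\right)^{2} = \left(\frac{67}{46}\right)^{2} = \frac{4489}{2116}$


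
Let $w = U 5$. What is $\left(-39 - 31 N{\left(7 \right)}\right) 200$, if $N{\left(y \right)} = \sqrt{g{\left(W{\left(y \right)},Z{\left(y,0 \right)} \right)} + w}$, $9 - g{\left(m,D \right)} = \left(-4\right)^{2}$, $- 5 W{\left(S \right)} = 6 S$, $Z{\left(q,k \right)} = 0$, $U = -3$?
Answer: $-7800 - 6200 i \sqrt{22} \approx -7800.0 - 29081.0 i$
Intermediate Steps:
$W{\left(S \right)} = - \frac{6 S}{5}$
$g{\left(m,D \right)} = -7$ ($g{\left(m,D \right)} = 9 - \left(-4\right)^{2} = 9 - 16 = -7$)
$w = -15$ ($w = \left(-3\right) 5 = -15$)
$N{\left(y \right)} = i \sqrt{22}$ ($N{\left(y \right)} = \sqrt{-7 - 15} = \sqrt{-22} = i \sqrt{22}$)
$\left(-39 - 31 N{\left(7 \right)}\right) 200 = \left(-39 - 31 i \sqrt{22}\right) 200 = -7800 - 6200 i \sqrt{22}$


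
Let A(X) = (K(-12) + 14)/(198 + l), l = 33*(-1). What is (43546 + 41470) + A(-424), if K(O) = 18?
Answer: 14027672/165 ≈ 85016.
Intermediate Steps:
l = -33
A(X) = 32/165 (A(X) = (18 + 14)/(198 - 33) = 32/165)
(43546 + 41470) + A(-424) = (43546 + 41470) + 32/165 = 85016 + 32/165 = 14027672/165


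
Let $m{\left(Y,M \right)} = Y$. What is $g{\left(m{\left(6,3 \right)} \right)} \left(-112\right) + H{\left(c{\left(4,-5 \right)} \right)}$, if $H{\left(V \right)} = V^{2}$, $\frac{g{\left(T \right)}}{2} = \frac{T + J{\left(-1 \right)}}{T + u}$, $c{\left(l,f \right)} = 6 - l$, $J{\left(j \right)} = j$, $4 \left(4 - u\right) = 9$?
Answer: $- \frac{4356}{31} \approx -140.52$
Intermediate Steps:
$u = \frac{7}{4}$ ($u = 4 - \frac{9}{4} = \frac{7}{4} \approx 1.75$)
$g{\left(T \right)} = \frac{2 \left(-1 + T\right)}{\frac{7}{4} + T}$ ($g{\left(T \right)} = 2 \frac{T - 1}{T + \frac{7}{4}} = 2 \frac{-1 + T}{\frac{7}{4} + T} = \frac{2 \left(-1 + T\right)}{\frac{7}{4} + T}$)
$g{\left(m{\left(6,3 \right)} \right)} \left(-112\right) + H{\left(c{\left(4,-5 \right)} \right)} = \frac{8 \left(-1 + 6\right)}{7 + 4 \cdot 6} \left(-112\right) + \left(6 - 4\right)^{2} = 8 \frac{1}{7 + 24} \cdot 5 \left(-112\right) + \left(6 - 4\right)^{2} = 8 \cdot \frac{1}{31} \cdot 5 \left(-112\right) + 2^{2} = 8 \cdot \frac{1}{31} \cdot 5 \left(-112\right) + 4 = \frac{40}{31} \left(-112\right) + 4 = - \frac{4480}{31} + 4 = - \frac{4356}{31}$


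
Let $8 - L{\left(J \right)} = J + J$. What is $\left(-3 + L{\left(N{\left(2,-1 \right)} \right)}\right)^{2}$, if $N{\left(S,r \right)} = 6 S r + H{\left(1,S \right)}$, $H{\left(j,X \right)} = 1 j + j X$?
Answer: $529$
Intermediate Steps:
$H{\left(j,X \right)} = j + X j$
$N{\left(S,r \right)} = 1 + S + 6 S r$ ($N{\left(S,r \right)} = 6 S r + 1 \left(1 + S\right) = 6 S r + \left(1 + S\right) = 1 + S + 6 S r$)
$L{\left(J \right)} = 8 - 2 J$ ($L{\left(J \right)} = 8 - \left(J + J\right) = 8 - 2 J$)
$\left(-3 + L{\left(N{\left(2,-1 \right)} \right)}\right)^{2} = \left(-3 - \left(-8 + 2 \left(1 + 2 + 6 \cdot 2 \left(-1\right)\right)\right)\right)^{2} = \left(-3 - \left(-8 + 2 \left(1 + 2 - 12\right)\right)\right)^{2} = \left(-3 + \left(8 - -18\right)\right)^{2} = \left(-3 + \left(8 + 18\right)\right)^{2} = \left(-3 + 26\right)^{2} = 23^{2} = 529$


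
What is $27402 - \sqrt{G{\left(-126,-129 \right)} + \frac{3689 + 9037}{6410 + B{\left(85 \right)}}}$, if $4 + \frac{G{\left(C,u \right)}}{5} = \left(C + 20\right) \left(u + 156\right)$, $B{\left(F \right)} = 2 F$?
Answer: $27402 - \frac{i \sqrt{3165069770}}{470} \approx 27402.0 - 119.7 i$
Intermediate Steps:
$G{\left(C,u \right)} = -20 + 5 \left(20 + C\right) \left(156 + u\right)$ ($G{\left(C,u \right)} = -20 + 5 \left(C + 20\right) \left(u + 156\right) = -20 + 5 \left(20 + C\right) \left(156 + u\right)$)
$27402 - \sqrt{G{\left(-126,-129 \right)} + \frac{3689 + 9037}{6410 + B{\left(85 \right)}}} = 27402 - \sqrt{\left(15580 + 100 \left(-129\right) + 780 \left(-126\right) + 5 \left(-126\right) \left(-129\right)\right) + \frac{3689 + 9037}{6410 + 2 \cdot 85}} = 27402 - \sqrt{\left(15580 - 12900 - 98280 + 81270\right) + \frac{12726}{6410 + 170}} = 27402 - \sqrt{-14330 + \frac{12726}{6580}} = 27402 - \sqrt{-14330 + 12726 \cdot \frac{1}{6580}} = 27402 - \sqrt{-14330 + \frac{909}{470}} = 27402 - \sqrt{- \frac{6734191}{470}} = 27402 - \frac{i \sqrt{3165069770}}{470}$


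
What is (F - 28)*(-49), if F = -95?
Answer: 6027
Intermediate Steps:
(F - 28)*(-49) = (-95 - 28)*(-49) = -123*(-49) = 6027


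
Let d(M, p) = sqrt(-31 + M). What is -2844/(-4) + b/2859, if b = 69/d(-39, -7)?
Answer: 711 - 23*I*sqrt(70)/66710 ≈ 711.0 - 0.0028846*I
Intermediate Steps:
b = -69*I*sqrt(70)/70 (b = 69/(sqrt(-31 - 39)) = 69/(sqrt(-70)) = 69/((I*sqrt(70))) = 69*(-I*sqrt(70)/70) = -69*I*sqrt(70)/70 ≈ -8.2471*I)
-2844/(-4) + b/2859 = -2844/(-4) - 69*I*sqrt(70)/70/2859 = -2844*(-1/4) - 69*I*sqrt(70)/70*(1/2859) = 711 - 23*I*sqrt(70)/66710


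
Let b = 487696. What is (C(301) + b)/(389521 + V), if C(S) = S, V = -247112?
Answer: 487997/142409 ≈ 3.4267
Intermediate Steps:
(C(301) + b)/(389521 + V) = (301 + 487696)/(389521 - 247112) = 487997/142409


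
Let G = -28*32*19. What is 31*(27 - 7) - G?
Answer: 17644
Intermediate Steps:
G = -17024 (G = -896*19 = -17024)
31*(27 - 7) - G = 31*(27 - 7) - 1*(-17024) = 31*20 + 17024 = 620 + 17024 = 17644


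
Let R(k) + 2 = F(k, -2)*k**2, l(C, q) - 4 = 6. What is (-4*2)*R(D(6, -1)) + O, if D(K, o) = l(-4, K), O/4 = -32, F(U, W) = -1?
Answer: 688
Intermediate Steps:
O = -128 (O = 4*(-32) = -128)
l(C, q) = 10 (l(C, q) = 4 + 6 = 10)
D(K, o) = 10
R(k) = -2 - k**2
(-4*2)*R(D(6, -1)) + O = (-4*2)*(-2 - 1*10**2) - 128 = -8*(-2 - 1*100) - 128 = -8*(-2 - 100) - 128 = -8*(-102) - 128 = 816 - 128 = 688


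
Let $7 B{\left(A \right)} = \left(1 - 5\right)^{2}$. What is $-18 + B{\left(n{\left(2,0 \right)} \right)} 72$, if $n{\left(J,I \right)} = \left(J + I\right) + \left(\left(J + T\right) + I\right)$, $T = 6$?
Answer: $\frac{1026}{7} \approx 146.57$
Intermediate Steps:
$n{\left(J,I \right)} = 6 + 2 I + 2 J$ ($n{\left(J,I \right)} = \left(J + I\right) + \left(\left(J + 6\right) + I\right) = \left(I + J\right) + \left(\left(6 + J\right) + I\right) = \left(I + J\right) + \left(6 + I + J\right) = 6 + 2 I + 2 J$)
$B{\left(A \right)} = \frac{16}{7}$ ($B{\left(A \right)} = \frac{\left(1 - 5\right)^{2}}{7} = \frac{\left(-4\right)^{2}}{7} = \frac{1}{7} \cdot 16 = \frac{16}{7}$)
$-18 + B{\left(n{\left(2,0 \right)} \right)} 72 = -18 + \frac{16}{7} \cdot 72 = -18 + \frac{1152}{7} = \frac{1026}{7}$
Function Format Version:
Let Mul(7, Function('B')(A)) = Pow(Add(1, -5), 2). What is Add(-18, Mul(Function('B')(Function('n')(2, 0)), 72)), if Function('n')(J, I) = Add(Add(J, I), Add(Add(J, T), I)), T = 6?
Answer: Rational(1026, 7) ≈ 146.57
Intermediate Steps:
Function('n')(J, I) = Add(6, Mul(2, I), Mul(2, J)) (Function('n')(J, I) = Add(Add(J, I), Add(Add(J, 6), I)) = Add(Add(I, J), Add(Add(6, J), I)) = Add(Add(I, J), Add(6, I, J)) = Add(6, Mul(2, I), Mul(2, J)))
Function('B')(A) = Rational(16, 7) (Function('B')(A) = Mul(Rational(1, 7), Pow(Add(1, -5), 2)) = Mul(Rational(1, 7), Pow(-4, 2)) = Mul(Rational(1, 7), 16) = Rational(16, 7))
Add(-18, Mul(Function('B')(Function('n')(2, 0)), 72)) = Add(-18, Mul(Rational(16, 7), 72)) = Add(-18, Rational(1152, 7)) = Rational(1026, 7)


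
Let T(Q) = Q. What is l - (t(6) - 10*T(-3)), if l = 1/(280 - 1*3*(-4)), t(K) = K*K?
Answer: -19271/292 ≈ -65.997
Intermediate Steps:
t(K) = K**2
l = 1/292 (l = 1/(280 - 3*(-4)) = 1/(280 + 12) = 1/292 ≈ 0.0034247)
l - (t(6) - 10*T(-3)) = 1/292 - (6**2 - 10*(-3)) = 1/292 - (36 + 30) = 1/292 - 1*66 = 1/292 - 66 = -19271/292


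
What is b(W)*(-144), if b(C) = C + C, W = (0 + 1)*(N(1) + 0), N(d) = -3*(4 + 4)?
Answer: 6912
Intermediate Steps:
N(d) = -24 (N(d) = -3*8 = -24)
W = -24 (W = (0 + 1)*(-24 + 0) = 1*(-24) = -24)
b(C) = 2*C
b(W)*(-144) = (2*(-24))*(-144) = -48*(-144) = 6912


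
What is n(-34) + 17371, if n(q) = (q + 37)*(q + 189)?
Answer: 17836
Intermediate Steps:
n(q) = (37 + q)*(189 + q)
n(-34) + 17371 = (6993 + (-34)**2 + 226*(-34)) + 17371 = (6993 + 1156 - 7684) + 17371 = 465 + 17371 = 17836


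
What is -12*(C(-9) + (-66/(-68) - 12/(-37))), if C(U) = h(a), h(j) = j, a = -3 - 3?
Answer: 35514/629 ≈ 56.461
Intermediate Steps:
a = -6
C(U) = -6
-12*(C(-9) + (-66/(-68) - 12/(-37))) = -12*(-6 + (-66/(-68) - 12/(-37))) = -12*(-6 + (-66*(-1/68) - 12*(-1/37))) = -12*(-6 + (33/34 + 12/37)) = -12*(-6 + 1629/1258) = -12*(-5919/1258) = 35514/629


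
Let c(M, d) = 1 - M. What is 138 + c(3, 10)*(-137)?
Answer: 412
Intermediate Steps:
138 + c(3, 10)*(-137) = 138 + (1 - 1*3)*(-137) = 138 + (1 - 3)*(-137) = 138 - 2*(-137) = 138 + 274 = 412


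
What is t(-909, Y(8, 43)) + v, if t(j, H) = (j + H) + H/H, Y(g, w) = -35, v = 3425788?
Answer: 3424845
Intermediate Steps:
t(j, H) = 1 + H + j (t(j, H) = (H + j) + 1 = 1 + H + j)
t(-909, Y(8, 43)) + v = (1 - 35 - 909) + 3425788 = -943 + 3425788 = 3424845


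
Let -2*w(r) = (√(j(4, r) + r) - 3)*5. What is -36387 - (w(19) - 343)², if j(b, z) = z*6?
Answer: -299557/2 - 3355*√133/2 ≈ -1.6912e+5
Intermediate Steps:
j(b, z) = 6*z
w(r) = 15/2 - 5*√7*√r/2 (w(r) = -(√(6*r + r) - 3)*5/2 = -(√(7*r) - 3)*5/2 = -(√7*√r - 3)*5/2 = -(-3 + √7*√r)*5/2 = -(-15 + 5*√7*√r)/2 = 15/2 - 5*√7*√r/2)
-36387 - (w(19) - 343)² = -36387 - ((15/2 - 5*√7*√19/2) - 343)² = -36387 - ((15/2 - 5*√133/2) - 343)² = -36387 - (-671/2 - 5*√133/2)²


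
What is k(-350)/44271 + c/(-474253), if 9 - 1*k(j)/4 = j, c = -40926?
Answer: 2492862254/20995654563 ≈ 0.11873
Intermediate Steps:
k(j) = 36 - 4*j
k(-350)/44271 + c/(-474253) = (36 - 4*(-350))/44271 - 40926/(-474253) = (36 + 1400)*(1/44271) - 40926*(-1/474253) = 1436*(1/44271) + 40926/474253 = 1436/44271 + 40926/474253 = 2492862254/20995654563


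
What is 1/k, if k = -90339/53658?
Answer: -17886/30113 ≈ -0.59396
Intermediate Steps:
k = -30113/17886 (k = -90339*1/53658 = -30113/17886 ≈ -1.6836)
1/k = 1/(-30113/17886) = -17886/30113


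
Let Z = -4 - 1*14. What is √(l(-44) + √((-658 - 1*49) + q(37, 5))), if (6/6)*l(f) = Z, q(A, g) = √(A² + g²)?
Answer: √(-18 + √(-707 + √1394)) ≈ 2.6002 + 4.9761*I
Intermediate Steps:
Z = -18 (Z = -4 - 14 = -18)
l(f) = -18
√(l(-44) + √((-658 - 1*49) + q(37, 5))) = √(-18 + √((-658 - 1*49) + √(37² + 5²))) = √(-18 + √((-658 - 49) + √(1369 + 25))) = √(-18 + √(-707 + √1394))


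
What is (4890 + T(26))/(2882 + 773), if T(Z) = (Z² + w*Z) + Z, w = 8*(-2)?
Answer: 5176/3655 ≈ 1.4161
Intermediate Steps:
w = -16
T(Z) = Z² - 15*Z (T(Z) = (Z² - 16*Z) + Z = Z² - 15*Z)
(4890 + T(26))/(2882 + 773) = (4890 + 26*(-15 + 26))/(2882 + 773) = (4890 + 26*11)/3655 = (4890 + 286)*(1/3655) = 5176*(1/3655) = 5176/3655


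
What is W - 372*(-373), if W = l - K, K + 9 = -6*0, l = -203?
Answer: 138562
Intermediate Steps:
K = -9 (K = -9 - 6*0 = -9 + 0 = -9)
W = -194 (W = -203 - 1*(-9) = -203 + 9 = -194)
W - 372*(-373) = -194 - 372*(-373) = -194 + 138756 = 138562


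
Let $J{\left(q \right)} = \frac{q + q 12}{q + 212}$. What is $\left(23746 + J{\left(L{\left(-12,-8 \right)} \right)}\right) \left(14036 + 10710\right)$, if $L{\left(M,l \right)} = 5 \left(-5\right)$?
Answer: $\frac{109876620042}{187} \approx 5.8758 \cdot 10^{8}$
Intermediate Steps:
$L{\left(M,l \right)} = -25$
$J{\left(q \right)} = \frac{13 q}{212 + q}$ ($J{\left(q \right)} = \frac{q + 12 q}{212 + q} = \frac{13 q}{212 + q}$)
$\left(23746 + J{\left(L{\left(-12,-8 \right)} \right)}\right) \left(14036 + 10710\right) = \left(23746 + 13 \left(-25\right) \frac{1}{212 - 25}\right) \left(14036 + 10710\right) = \left(23746 + 13 \left(-25\right) \frac{1}{187}\right) 24746 = \left(23746 - \frac{325}{187}\right) 24746 = \frac{4440177}{187} \cdot 24746 = \frac{109876620042}{187}$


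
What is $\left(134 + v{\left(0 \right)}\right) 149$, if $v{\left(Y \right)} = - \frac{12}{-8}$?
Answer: $\frac{40379}{2} \approx 20190.0$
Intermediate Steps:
$v{\left(Y \right)} = \frac{3}{2}$ ($v{\left(Y \right)} = \left(-12\right) \left(- \frac{1}{8}\right) = \frac{3}{2}$)
$\left(134 + v{\left(0 \right)}\right) 149 = \left(134 + \frac{3}{2}\right) 149 = \frac{271}{2} \cdot 149 = \frac{40379}{2}$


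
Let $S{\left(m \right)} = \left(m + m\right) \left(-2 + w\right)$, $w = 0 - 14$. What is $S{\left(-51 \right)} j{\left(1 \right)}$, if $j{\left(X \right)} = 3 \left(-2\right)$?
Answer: $-9792$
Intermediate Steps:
$j{\left(X \right)} = -6$
$w = -14$ ($w = 0 - 14 = -14$)
$S{\left(m \right)} = - 32 m$ ($S{\left(m \right)} = \left(m + m\right) \left(-2 - 14\right) = 2 m \left(-16\right) = - 32 m$)
$S{\left(-51 \right)} j{\left(1 \right)} = \left(-32\right) \left(-51\right) \left(-6\right) = 1632 \left(-6\right) = -9792$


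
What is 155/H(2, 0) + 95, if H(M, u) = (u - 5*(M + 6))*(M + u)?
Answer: 1489/16 ≈ 93.063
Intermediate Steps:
H(M, u) = (M + u)*(-30 + u - 5*M) (H(M, u) = (u - 5*(6 + M))*(M + u) = (u + (-30 - 5*M))*(M + u) = (-30 + u - 5*M)*(M + u) = (M + u)*(-30 + u - 5*M))
155/H(2, 0) + 95 = 155/(0² - 30*2 - 30*0 - 5*2² - 4*2*0) + 95 = 155/(0 - 60 + 0 - 5*4 + 0) + 95 = 155/(0 - 60 + 0 - 20 + 0) + 95 = 155/(-80) + 95 = 155*(-1/80) + 95 = -31/16 + 95 = 1489/16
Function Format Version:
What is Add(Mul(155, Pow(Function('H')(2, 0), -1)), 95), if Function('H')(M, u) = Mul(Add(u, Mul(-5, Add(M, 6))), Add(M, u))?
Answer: Rational(1489, 16) ≈ 93.063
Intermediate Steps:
Function('H')(M, u) = Mul(Add(M, u), Add(-30, u, Mul(-5, M))) (Function('H')(M, u) = Mul(Add(u, Mul(-5, Add(6, M))), Add(M, u)) = Mul(Add(u, Add(-30, Mul(-5, M))), Add(M, u)) = Mul(Add(-30, u, Mul(-5, M)), Add(M, u)) = Mul(Add(M, u), Add(-30, u, Mul(-5, M))))
Add(Mul(155, Pow(Function('H')(2, 0), -1)), 95) = Add(Mul(155, Pow(Add(Pow(0, 2), Mul(-30, 2), Mul(-30, 0), Mul(-5, Pow(2, 2)), Mul(-4, 2, 0)), -1)), 95) = Add(Mul(155, Pow(Add(0, -60, 0, Mul(-5, 4), 0), -1)), 95) = Add(Mul(155, Pow(Add(0, -60, 0, -20, 0), -1)), 95) = Add(Mul(155, Pow(-80, -1)), 95) = Add(Mul(155, Rational(-1, 80)), 95) = Add(Rational(-31, 16), 95) = Rational(1489, 16)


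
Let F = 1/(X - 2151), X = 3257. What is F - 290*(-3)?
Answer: 962221/1106 ≈ 870.00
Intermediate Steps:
F = 1/1106 (F = 1/(3257 - 2151) = 1/1106 ≈ 0.00090416)
F - 290*(-3) = 1/1106 - 290*(-3) = 1/1106 + 870 = 962221/1106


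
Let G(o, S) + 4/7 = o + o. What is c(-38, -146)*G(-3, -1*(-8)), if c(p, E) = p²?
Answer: -66424/7 ≈ -9489.1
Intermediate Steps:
G(o, S) = -4/7 + 2*o (G(o, S) = -4/7 + (o + o) = -4/7 + 2*o)
c(-38, -146)*G(-3, -1*(-8)) = (-38)²*(-4/7 + 2*(-3)) = 1444*(-4/7 - 6) = 1444*(-46/7) = -66424/7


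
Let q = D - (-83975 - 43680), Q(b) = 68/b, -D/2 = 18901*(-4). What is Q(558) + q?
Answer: 77802811/279 ≈ 2.7886e+5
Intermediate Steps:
D = 151208 (D = -37802*(-4) = -2*(-75604) = 151208)
q = 278863 (q = 151208 - (-83975 - 43680) = 151208 - 1*(-127655) = 151208 + 127655 = 278863)
Q(558) + q = 68/558 + 278863 = 68*(1/558) + 278863 = 34/279 + 278863 = 77802811/279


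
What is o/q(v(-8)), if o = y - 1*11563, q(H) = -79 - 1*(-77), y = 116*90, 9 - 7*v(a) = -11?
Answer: 1123/2 ≈ 561.50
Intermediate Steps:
v(a) = 20/7 (v(a) = 9/7 - ⅐*(-11) = 9/7 + 11/7 = 20/7)
y = 10440
q(H) = -2 (q(H) = -79 + 77 = -2)
o = -1123 (o = 10440 - 1*11563 = 10440 - 11563 = -1123)
o/q(v(-8)) = -1123/(-2) = -1123*(-½) = 1123/2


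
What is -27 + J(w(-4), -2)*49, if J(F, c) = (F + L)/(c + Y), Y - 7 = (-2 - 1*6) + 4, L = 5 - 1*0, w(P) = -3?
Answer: 71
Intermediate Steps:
L = 5 (L = 5 + 0 = 5)
Y = 3 (Y = 7 + ((-2 - 1*6) + 4) = 7 + ((-2 - 6) + 4) = 7 + (-8 + 4) = 7 - 4 = 3)
J(F, c) = (5 + F)/(3 + c) (J(F, c) = (F + 5)/(c + 3) = (5 + F)/(3 + c))
-27 + J(w(-4), -2)*49 = -27 + ((5 - 3)/(3 - 2))*49 = -27 + (2/1)*49 = -27 + (1*2)*49 = -27 + 2*49 = -27 + 98 = 71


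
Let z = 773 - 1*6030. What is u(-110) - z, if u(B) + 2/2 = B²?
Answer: 17356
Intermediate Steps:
z = -5257 (z = 773 - 6030 = -5257)
u(B) = -1 + B²
u(-110) - z = (-1 + (-110)²) - 1*(-5257) = (-1 + 12100) + 5257 = 12099 + 5257 = 17356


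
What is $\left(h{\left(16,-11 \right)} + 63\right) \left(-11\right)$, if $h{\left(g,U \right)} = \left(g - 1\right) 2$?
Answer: $-1023$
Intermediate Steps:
$h{\left(g,U \right)} = -2 + 2 g$ ($h{\left(g,U \right)} = \left(-1 + g\right) 2 = -2 + 2 g$)
$\left(h{\left(16,-11 \right)} + 63\right) \left(-11\right) = \left(\left(-2 + 2 \cdot 16\right) + 63\right) \left(-11\right) = \left(\left(-2 + 32\right) + 63\right) \left(-11\right) = \left(30 + 63\right) \left(-11\right) = 93 \left(-11\right) = -1023$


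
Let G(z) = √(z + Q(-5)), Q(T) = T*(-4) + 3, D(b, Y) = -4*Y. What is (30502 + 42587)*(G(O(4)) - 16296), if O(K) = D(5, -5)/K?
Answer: -1191058344 + 146178*√7 ≈ -1.1907e+9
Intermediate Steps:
O(K) = 20/K (O(K) = (-4*(-5))/K = 20/K)
Q(T) = 3 - 4*T (Q(T) = -4*T + 3 = 3 - 4*T)
G(z) = √(23 + z) (G(z) = √(z + (3 - 4*(-5))) = √(z + (3 + 20)) = √(z + 23) = √(23 + z))
(30502 + 42587)*(G(O(4)) - 16296) = (30502 + 42587)*(√(23 + 20/4) - 16296) = 73089*(√(23 + 20*(¼)) - 16296) = 73089*(√(23 + 5) - 16296) = 73089*(√28 - 16296) = 73089*(2*√7 - 16296) = 73089*(-16296 + 2*√7) = -1191058344 + 146178*√7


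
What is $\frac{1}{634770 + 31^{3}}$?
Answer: $\frac{1}{664561} \approx 1.5048 \cdot 10^{-6}$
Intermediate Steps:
$\frac{1}{634770 + 31^{3}} = \frac{1}{634770 + 29791} = \frac{1}{664561}$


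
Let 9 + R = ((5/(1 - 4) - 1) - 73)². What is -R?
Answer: -51448/9 ≈ -5716.4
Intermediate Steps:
R = 51448/9 (R = -9 + ((5/(1 - 4) - 1) - 73)² = -9 + ((5/(-3) - 1) - 73)² = -9 + ((-⅓*5 - 1) - 73)² = -9 + ((-5/3 - 1) - 73)² = -9 + (-8/3 - 73)² = -9 + (-227/3)² = -9 + 51529/9 = 51448/9 ≈ 5716.4)
-R = -1*51448/9 = -51448/9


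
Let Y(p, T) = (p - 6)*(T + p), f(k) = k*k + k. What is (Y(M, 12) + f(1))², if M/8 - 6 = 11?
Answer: 370254564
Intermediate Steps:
M = 136 (M = 48 + 8*11 = 48 + 88 = 136)
f(k) = k + k² (f(k) = k² + k = k + k²)
Y(p, T) = (-6 + p)*(T + p)
(Y(M, 12) + f(1))² = ((136² - 6*12 - 6*136 + 12*136) + 1*(1 + 1))² = ((18496 - 72 - 816 + 1632) + 1*2)² = (19240 + 2)² = 19242² = 370254564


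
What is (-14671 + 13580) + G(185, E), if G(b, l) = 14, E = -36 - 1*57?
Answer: -1077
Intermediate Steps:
E = -93 (E = -36 - 57 = -93)
(-14671 + 13580) + G(185, E) = (-14671 + 13580) + 14 = -1091 + 14 = -1077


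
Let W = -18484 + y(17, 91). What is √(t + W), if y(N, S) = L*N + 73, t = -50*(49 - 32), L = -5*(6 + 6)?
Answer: I*√20281 ≈ 142.41*I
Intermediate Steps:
L = -60 (L = -5*12 = -60)
t = -850 (t = -50*17 = -850)
y(N, S) = 73 - 60*N (y(N, S) = -60*N + 73 = 73 - 60*N)
W = -19431 (W = -18484 + (73 - 60*17) = -18484 + (73 - 1020) = -18484 - 947 = -19431)
√(t + W) = √(-850 - 19431) = √(-20281) = I*√20281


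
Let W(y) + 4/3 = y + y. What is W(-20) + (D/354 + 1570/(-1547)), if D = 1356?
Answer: -10546876/273819 ≈ -38.518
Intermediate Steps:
W(y) = -4/3 + 2*y (W(y) = -4/3 + (y + y) = -4/3 + 2*y)
W(-20) + (D/354 + 1570/(-1547)) = (-4/3 + 2*(-20)) + (1356/354 + 1570/(-1547)) = (-4/3 - 40) + (1356*(1/354) + 1570*(-1/1547)) = -124/3 + (226/59 - 1570/1547) = -124/3 + 256992/91273 = -10546876/273819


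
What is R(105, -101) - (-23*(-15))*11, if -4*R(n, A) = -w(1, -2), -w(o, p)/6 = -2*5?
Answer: -3780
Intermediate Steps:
w(o, p) = 60 (w(o, p) = -(-12)*5 = -6*(-10) = 60)
R(n, A) = 15 (R(n, A) = -(-1)*60/4 = -¼*(-60) = 15)
R(105, -101) - (-23*(-15))*11 = 15 - (-23*(-15))*11 = 15 - 345*11 = 15 - 1*3795 = 15 - 3795 = -3780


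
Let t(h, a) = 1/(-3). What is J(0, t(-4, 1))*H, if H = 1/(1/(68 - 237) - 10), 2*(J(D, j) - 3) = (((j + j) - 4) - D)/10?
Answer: -14027/50730 ≈ -0.27650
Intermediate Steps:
t(h, a) = -⅓
J(D, j) = 14/5 - D/20 + j/10 (J(D, j) = 3 + ((((j + j) - 4) - D)/10)/2 = 3 + (((2*j - 4) - D)*(⅒))/2 = 3 + (((-4 + 2*j) - D)*(⅒))/2 = 3 + ((-4 - D + 2*j)*(⅒))/2 = 3 + (-⅖ - D/10 + j/5)/2 = 3 + (-⅕ - D/20 + j/10) = 14/5 - D/20 + j/10)
H = -169/1691 (H = 1/(1/(-169) - 10) = 1/(-1/169 - 10) = 1/(-1691/169) = -169/1691 ≈ -0.099941)
J(0, t(-4, 1))*H = (14/5 - 1/20*0 + (⅒)*(-⅓))*(-169/1691) = (14/5 + 0 - 1/30)*(-169/1691) = (83/30)*(-169/1691) = -14027/50730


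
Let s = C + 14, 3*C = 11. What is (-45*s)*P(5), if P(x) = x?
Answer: -3975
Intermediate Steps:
C = 11/3 (C = (1/3)*11 = 11/3 ≈ 3.6667)
s = 53/3 (s = 11/3 + 14 = 53/3 ≈ 17.667)
(-45*s)*P(5) = -45*53/3*5 = -795*5 = -3975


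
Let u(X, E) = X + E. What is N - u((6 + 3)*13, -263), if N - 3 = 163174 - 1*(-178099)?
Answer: 341422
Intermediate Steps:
N = 341276 (N = 3 + (163174 - 1*(-178099)) = 3 + (163174 + 178099) = 3 + 341273 = 341276)
u(X, E) = E + X
N - u((6 + 3)*13, -263) = 341276 - (-263 + (6 + 3)*13) = 341276 - (-263 + 9*13) = 341276 - (-263 + 117) = 341276 - 1*(-146) = 341276 + 146 = 341422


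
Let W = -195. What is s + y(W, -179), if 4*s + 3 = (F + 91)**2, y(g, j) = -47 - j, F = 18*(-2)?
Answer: 1775/2 ≈ 887.50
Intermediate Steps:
F = -36
s = 1511/2 (s = -3/4 + (-36 + 91)**2/4 = -3/4 + (1/4)*55**2 = -3/4 + (1/4)*3025 = -3/4 + 3025/4 = 1511/2 ≈ 755.50)
s + y(W, -179) = 1511/2 + (-47 - 1*(-179)) = 1511/2 + (-47 + 179) = 1511/2 + 132 = 1775/2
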